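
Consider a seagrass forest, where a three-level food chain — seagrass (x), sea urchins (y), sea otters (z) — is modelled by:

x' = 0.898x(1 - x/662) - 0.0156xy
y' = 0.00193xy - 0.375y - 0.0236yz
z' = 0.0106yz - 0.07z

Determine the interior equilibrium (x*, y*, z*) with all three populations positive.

x* ≈ 586, y* ≈ 6.6, z* ≈ 32

From dz/dt = 0: 0.0106y* = 0.07, so y* = 6.6.
From dx/dt = 0: 0.898(1 - x*/662) = 0.0156·6.6, giving x* = 662·(1 - 0.115) = 586.
From dy/dt = 0: 0.00193·586 - 0.375 = 0.0236z*, so z* = 0.756/0.0236 = 32.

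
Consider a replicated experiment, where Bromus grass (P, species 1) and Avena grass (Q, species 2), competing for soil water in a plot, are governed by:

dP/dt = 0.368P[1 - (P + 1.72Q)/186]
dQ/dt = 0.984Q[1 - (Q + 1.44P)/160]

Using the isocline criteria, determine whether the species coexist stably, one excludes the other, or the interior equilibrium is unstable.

Compare the nullcline intercepts: K1/α12 = 186/1.72 = 108 < K2 = 160; K2/α21 = 160/1.44 = 111 < K1 = 186.
Since both are reversed, neither can invade when rare; the interior point is a saddle.

unstable coexistence (outcome depends on initial conditions)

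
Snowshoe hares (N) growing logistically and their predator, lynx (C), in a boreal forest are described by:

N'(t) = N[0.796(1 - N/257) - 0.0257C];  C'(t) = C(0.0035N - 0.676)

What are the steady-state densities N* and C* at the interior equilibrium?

From dC/dt = 0 with C > 0: 0.0035N* = 0.676, so N* = 193.
Substitute into dN/dt = 0: 0.796(1 - 193/257) = 0.0257C*.
The bracket is 0.248, giving C* = 0.198/0.0257 = 7.7.

N* ≈ 193, C* ≈ 7.7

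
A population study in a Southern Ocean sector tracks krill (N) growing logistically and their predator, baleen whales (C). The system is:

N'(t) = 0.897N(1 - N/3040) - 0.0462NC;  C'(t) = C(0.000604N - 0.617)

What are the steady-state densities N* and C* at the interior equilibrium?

From dC/dt = 0 with C > 0: 0.000604N* = 0.617, so N* = 1020.
Substitute into dN/dt = 0: 0.897(1 - 1020/3040) = 0.0462C*.
The bracket is 0.664, giving C* = 0.596/0.0462 = 12.9.

N* ≈ 1020, C* ≈ 12.9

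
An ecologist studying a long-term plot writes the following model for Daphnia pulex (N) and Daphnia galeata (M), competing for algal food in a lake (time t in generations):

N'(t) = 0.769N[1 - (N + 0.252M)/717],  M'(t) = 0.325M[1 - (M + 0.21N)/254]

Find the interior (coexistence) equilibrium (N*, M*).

Setting both brackets to zero gives the nullclines N + 0.252M = 717 and 0.21N + M = 254.
Substituting M = 254 - 0.21N into the first: N(1 - 0.252·0.21) = 717 - 0.252·254.
So N* = 653/0.947 = 689, and then M* = 254 - 0.21·689 = 109.

N* ≈ 689, M* ≈ 109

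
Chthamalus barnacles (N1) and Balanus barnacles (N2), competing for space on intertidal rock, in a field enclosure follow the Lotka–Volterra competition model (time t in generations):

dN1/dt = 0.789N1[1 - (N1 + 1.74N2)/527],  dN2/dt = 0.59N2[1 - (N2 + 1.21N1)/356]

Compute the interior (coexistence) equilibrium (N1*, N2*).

Setting both brackets to zero gives the nullclines N1 + 1.74N2 = 527 and 1.21N1 + N2 = 356.
Substituting N2 = 356 - 1.21N1 into the first: N1(1 - 1.74·1.21) = 527 - 1.74·356.
So N1* = -92.4/-1.11 = 83.6, and then N2* = 356 - 1.21·83.6 = 255.

N1* ≈ 83.6, N2* ≈ 255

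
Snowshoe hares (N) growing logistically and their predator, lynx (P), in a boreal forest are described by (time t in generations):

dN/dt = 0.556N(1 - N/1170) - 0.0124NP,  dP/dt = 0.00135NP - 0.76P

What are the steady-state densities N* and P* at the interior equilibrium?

From dP/dt = 0 with P > 0: 0.00135N* = 0.76, so N* = 563.
Substitute into dN/dt = 0: 0.556(1 - 563/1170) = 0.0124P*.
The bracket is 0.519, giving P* = 0.288/0.0124 = 23.3.

N* ≈ 563, P* ≈ 23.3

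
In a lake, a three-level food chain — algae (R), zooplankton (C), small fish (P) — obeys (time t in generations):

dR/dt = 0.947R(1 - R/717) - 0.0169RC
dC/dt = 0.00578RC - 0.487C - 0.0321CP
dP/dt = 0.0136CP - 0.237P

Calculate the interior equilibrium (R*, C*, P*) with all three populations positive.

From dP/dt = 0: 0.0136C* = 0.237, so C* = 17.4.
From dR/dt = 0: 0.947(1 - R*/717) = 0.0169·17.4, giving R* = 717·(1 - 0.311) = 494.
From dC/dt = 0: 0.00578·494 - 0.487 = 0.0321P*, so P* = 2.37/0.0321 = 73.8.

R* ≈ 494, C* ≈ 17.4, P* ≈ 73.8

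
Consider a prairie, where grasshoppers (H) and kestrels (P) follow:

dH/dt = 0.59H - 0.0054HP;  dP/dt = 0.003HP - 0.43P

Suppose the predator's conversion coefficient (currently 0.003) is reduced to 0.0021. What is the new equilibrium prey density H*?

At the interior fixed point, setting dP/dt = 0 with P > 0 fixes H* = (predator death rate)/(HP coefficient) — independent of the other coefficients.
With the change, H* = 0.43/0.0021 = 205; it rises from 143.

H* ≈ 205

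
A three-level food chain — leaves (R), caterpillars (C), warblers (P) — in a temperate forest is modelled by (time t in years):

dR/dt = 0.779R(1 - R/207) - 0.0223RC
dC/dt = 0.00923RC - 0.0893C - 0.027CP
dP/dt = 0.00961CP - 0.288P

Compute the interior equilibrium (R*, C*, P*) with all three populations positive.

From dP/dt = 0: 0.00961C* = 0.288, so C* = 30.
From dR/dt = 0: 0.779(1 - R*/207) = 0.0223·30, giving R* = 207·(1 - 0.858) = 29.4.
From dC/dt = 0: 0.00923·29.4 - 0.0893 = 0.027P*, so P* = 0.182/0.027 = 6.75.

R* ≈ 29.4, C* ≈ 30, P* ≈ 6.75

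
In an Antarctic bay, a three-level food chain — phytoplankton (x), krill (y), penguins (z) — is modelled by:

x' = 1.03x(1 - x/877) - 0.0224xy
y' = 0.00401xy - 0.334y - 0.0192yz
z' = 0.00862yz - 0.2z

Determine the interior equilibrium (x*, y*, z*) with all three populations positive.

x* ≈ 434, y* ≈ 23.2, z* ≈ 73.3

From dz/dt = 0: 0.00862y* = 0.2, so y* = 23.2.
From dx/dt = 0: 1.03(1 - x*/877) = 0.0224·23.2, giving x* = 877·(1 - 0.505) = 434.
From dy/dt = 0: 0.00401·434 - 0.334 = 0.0192z*, so z* = 1.41/0.0192 = 73.3.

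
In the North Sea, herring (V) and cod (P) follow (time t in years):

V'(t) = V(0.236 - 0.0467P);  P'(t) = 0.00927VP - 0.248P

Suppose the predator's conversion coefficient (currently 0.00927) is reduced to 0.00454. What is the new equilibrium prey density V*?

At the interior fixed point, setting dP/dt = 0 with P > 0 fixes V* = (predator death rate)/(VP coefficient) — independent of the other coefficients.
With the change, V* = 0.248/0.00454 = 54.6; it rises from 26.8.

V* ≈ 54.6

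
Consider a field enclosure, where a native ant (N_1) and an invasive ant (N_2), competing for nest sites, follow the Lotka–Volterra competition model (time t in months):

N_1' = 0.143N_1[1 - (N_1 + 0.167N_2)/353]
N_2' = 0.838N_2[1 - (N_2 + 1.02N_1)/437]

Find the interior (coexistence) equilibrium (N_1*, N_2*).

Setting both brackets to zero gives the nullclines N_1 + 0.167N_2 = 353 and 1.02N_1 + N_2 = 437.
Substituting N_2 = 437 - 1.02N_1 into the first: N_1(1 - 0.167·1.02) = 353 - 0.167·437.
So N_1* = 280/0.83 = 338, and then N_2* = 437 - 1.02·338 = 92.7.

N_1* ≈ 338, N_2* ≈ 92.7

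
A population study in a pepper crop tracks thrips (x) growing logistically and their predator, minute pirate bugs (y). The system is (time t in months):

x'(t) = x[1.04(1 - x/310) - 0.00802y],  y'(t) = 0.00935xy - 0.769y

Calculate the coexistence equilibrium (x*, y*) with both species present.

From dy/dt = 0 with y > 0: 0.00935x* = 0.769, so x* = 82.2.
Substitute into dx/dt = 0: 1.04(1 - 82.2/310) = 0.00802y*.
The bracket is 0.735, giving y* = 0.764/0.00802 = 95.3.

x* ≈ 82.2, y* ≈ 95.3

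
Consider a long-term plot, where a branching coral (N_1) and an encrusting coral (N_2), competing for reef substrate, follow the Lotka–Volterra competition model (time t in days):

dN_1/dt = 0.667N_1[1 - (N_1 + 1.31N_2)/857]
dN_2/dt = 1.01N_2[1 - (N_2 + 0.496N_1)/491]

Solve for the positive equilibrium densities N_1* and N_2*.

Setting both brackets to zero gives the nullclines N_1 + 1.31N_2 = 857 and 0.496N_1 + N_2 = 491.
Substituting N_2 = 491 - 0.496N_1 into the first: N_1(1 - 1.31·0.496) = 857 - 1.31·491.
So N_1* = 214/0.35 = 610, and then N_2* = 491 - 0.496·610 = 188.

N_1* ≈ 610, N_2* ≈ 188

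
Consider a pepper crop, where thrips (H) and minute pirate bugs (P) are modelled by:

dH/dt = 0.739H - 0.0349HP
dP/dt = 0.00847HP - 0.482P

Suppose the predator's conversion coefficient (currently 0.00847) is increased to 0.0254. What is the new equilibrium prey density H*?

H* ≈ 19

At the interior fixed point, setting dP/dt = 0 with P > 0 fixes H* = (predator death rate)/(HP coefficient) — independent of the other coefficients.
With the change, H* = 0.482/0.0254 = 19; it falls from 56.9.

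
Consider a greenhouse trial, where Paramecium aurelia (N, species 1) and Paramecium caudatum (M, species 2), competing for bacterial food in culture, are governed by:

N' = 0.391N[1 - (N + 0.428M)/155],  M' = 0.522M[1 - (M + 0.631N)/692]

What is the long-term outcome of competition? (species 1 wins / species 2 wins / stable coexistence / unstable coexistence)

species 2 excludes species 1

Compare the nullcline intercepts: K1/α12 = 155/0.428 = 362 < K2 = 692; K2/α21 = 692/0.631 = 1100 > K1 = 155.
Since the inequalities point opposite ways, species 2 can invade but species 1 cannot.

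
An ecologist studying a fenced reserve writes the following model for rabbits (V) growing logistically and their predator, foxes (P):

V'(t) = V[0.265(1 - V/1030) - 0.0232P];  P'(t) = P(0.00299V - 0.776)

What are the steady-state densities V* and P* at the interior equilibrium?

V* ≈ 260, P* ≈ 8.54

From dP/dt = 0 with P > 0: 0.00299V* = 0.776, so V* = 260.
Substitute into dV/dt = 0: 0.265(1 - 260/1030) = 0.0232P*.
The bracket is 0.748, giving P* = 0.198/0.0232 = 8.54.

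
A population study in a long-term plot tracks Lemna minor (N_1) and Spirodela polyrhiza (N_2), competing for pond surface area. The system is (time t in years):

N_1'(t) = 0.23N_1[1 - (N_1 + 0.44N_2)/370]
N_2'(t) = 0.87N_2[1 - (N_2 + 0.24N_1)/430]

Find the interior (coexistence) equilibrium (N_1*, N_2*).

N_1* ≈ 202, N_2* ≈ 381

Setting both brackets to zero gives the nullclines N_1 + 0.44N_2 = 370 and 0.24N_1 + N_2 = 430.
Substituting N_2 = 430 - 0.24N_1 into the first: N_1(1 - 0.44·0.24) = 370 - 0.44·430.
So N_1* = 181/0.894 = 202, and then N_2* = 430 - 0.24·202 = 381.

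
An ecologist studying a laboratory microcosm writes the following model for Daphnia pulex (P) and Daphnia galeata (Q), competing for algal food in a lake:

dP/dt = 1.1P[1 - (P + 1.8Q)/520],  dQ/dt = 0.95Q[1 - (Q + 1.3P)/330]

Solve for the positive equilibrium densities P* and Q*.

P* ≈ 55.2, Q* ≈ 258

Setting both brackets to zero gives the nullclines P + 1.8Q = 520 and 1.3P + Q = 330.
Substituting Q = 330 - 1.3P into the first: P(1 - 1.8·1.3) = 520 - 1.8·330.
So P* = -74/-1.34 = 55.2, and then Q* = 330 - 1.3·55.2 = 258.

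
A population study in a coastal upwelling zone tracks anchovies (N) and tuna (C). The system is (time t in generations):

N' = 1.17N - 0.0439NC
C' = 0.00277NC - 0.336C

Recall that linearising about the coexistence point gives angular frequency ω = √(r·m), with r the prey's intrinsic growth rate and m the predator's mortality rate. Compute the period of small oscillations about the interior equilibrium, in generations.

T ≈ 10 generations

Here r = 1.17 and m = 0.336, so r·m = 0.393.
ω = √0.393 = 0.627 per generation, hence T = 2π/ω ≈ 10 generations.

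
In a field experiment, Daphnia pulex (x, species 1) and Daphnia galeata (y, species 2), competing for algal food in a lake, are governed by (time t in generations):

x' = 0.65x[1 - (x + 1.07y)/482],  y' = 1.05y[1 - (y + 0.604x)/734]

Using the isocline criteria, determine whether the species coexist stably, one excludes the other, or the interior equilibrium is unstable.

species 2 excludes species 1

Compare the nullcline intercepts: K1/α12 = 482/1.07 = 450 < K2 = 734; K2/α21 = 734/0.604 = 1220 > K1 = 482.
Since the inequalities point opposite ways, species 2 can invade but species 1 cannot.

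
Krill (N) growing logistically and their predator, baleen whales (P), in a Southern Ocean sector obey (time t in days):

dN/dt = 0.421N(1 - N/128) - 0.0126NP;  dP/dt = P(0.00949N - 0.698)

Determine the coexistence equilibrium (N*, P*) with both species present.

From dP/dt = 0 with P > 0: 0.00949N* = 0.698, so N* = 73.6.
Substitute into dN/dt = 0: 0.421(1 - 73.6/128) = 0.0126P*.
The bracket is 0.425, giving P* = 0.179/0.0126 = 14.2.

N* ≈ 73.6, P* ≈ 14.2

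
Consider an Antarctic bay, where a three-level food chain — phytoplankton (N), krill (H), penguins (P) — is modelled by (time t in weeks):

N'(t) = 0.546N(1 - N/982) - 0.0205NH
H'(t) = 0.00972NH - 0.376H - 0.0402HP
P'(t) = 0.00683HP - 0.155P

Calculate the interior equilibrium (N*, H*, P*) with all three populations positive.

N* ≈ 145, H* ≈ 22.7, P* ≈ 25.8

From dP/dt = 0: 0.00683H* = 0.155, so H* = 22.7.
From dN/dt = 0: 0.546(1 - N*/982) = 0.0205·22.7, giving N* = 982·(1 - 0.852) = 145.
From dH/dt = 0: 0.00972·145 - 0.376 = 0.0402P*, so P* = 1.04/0.0402 = 25.8.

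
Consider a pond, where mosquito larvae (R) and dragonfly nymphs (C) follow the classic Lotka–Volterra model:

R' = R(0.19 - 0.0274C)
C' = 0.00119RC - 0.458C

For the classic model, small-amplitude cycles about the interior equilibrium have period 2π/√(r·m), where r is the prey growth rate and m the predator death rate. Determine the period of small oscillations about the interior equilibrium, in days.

Here r = 0.19 and m = 0.458, so r·m = 0.087.
ω = √0.087 = 0.295 per day, hence T = 2π/ω ≈ 21.3 days.

T ≈ 21.3 days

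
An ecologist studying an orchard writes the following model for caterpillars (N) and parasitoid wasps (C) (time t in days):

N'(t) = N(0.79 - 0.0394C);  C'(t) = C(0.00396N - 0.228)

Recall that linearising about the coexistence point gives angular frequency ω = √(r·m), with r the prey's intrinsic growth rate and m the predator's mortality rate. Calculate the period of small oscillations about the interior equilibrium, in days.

T ≈ 14.8 days

Here r = 0.79 and m = 0.228, so r·m = 0.18.
ω = √0.18 = 0.424 per day, hence T = 2π/ω ≈ 14.8 days.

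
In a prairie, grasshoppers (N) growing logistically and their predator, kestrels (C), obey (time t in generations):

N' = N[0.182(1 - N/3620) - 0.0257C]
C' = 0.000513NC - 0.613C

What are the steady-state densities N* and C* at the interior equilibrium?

From dC/dt = 0 with C > 0: 0.000513N* = 0.613, so N* = 1190.
Substitute into dN/dt = 0: 0.182(1 - 1190/3620) = 0.0257C*.
The bracket is 0.67, giving C* = 0.122/0.0257 = 4.74.

N* ≈ 1190, C* ≈ 4.74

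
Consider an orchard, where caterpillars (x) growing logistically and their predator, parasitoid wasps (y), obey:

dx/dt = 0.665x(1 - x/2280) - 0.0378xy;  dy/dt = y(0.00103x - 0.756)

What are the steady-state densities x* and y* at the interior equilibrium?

x* ≈ 734, y* ≈ 11.9

From dy/dt = 0 with y > 0: 0.00103x* = 0.756, so x* = 734.
Substitute into dx/dt = 0: 0.665(1 - 734/2280) = 0.0378y*.
The bracket is 0.678, giving y* = 0.451/0.0378 = 11.9.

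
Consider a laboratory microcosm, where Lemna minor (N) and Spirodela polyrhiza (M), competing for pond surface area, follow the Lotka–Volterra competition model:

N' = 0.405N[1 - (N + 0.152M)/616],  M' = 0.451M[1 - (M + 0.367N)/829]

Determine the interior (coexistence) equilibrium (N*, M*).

N* ≈ 519, M* ≈ 639

Setting both brackets to zero gives the nullclines N + 0.152M = 616 and 0.367N + M = 829.
Substituting M = 829 - 0.367N into the first: N(1 - 0.152·0.367) = 616 - 0.152·829.
So N* = 490/0.944 = 519, and then M* = 829 - 0.367·519 = 639.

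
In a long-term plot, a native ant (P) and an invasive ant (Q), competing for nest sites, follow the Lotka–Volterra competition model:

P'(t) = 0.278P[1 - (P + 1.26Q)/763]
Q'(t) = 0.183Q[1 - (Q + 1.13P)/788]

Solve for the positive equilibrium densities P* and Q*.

P* ≈ 542, Q* ≈ 175

Setting both brackets to zero gives the nullclines P + 1.26Q = 763 and 1.13P + Q = 788.
Substituting Q = 788 - 1.13P into the first: P(1 - 1.26·1.13) = 763 - 1.26·788.
So P* = -230/-0.424 = 542, and then Q* = 788 - 1.13·542 = 175.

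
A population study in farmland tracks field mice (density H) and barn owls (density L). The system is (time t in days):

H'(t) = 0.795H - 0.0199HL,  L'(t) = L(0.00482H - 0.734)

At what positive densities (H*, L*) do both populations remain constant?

H* ≈ 152, L* ≈ 39.9

Set dL/dt = 0 with L > 0: 0.00482H - 0.734 = 0, so H* = 0.734/0.00482 = 152.
Set dH/dt = 0 with H > 0: 0.795 - 0.0199L = 0, so L* = 0.795/0.0199 = 39.9.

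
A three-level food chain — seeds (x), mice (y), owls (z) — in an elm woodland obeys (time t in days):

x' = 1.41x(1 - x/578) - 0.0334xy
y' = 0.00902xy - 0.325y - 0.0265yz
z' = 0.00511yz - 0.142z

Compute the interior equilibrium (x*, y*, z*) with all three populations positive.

From dz/dt = 0: 0.00511y* = 0.142, so y* = 27.8.
From dx/dt = 0: 1.41(1 - x*/578) = 0.0334·27.8, giving x* = 578·(1 - 0.658) = 198.
From dy/dt = 0: 0.00902·198 - 0.325 = 0.0265z*, so z* = 1.46/0.0265 = 55.

x* ≈ 198, y* ≈ 27.8, z* ≈ 55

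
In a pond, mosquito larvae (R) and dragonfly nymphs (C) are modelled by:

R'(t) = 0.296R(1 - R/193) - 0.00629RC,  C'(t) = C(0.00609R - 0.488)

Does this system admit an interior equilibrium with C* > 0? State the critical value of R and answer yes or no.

Threshold R = 80.1; K > 80.1, so yes, the predator persists.

The predator equation gives dC/dt > 0 only when R > 0.488/0.00609 = 80.1.
Without the predator, R → K = 193. Since 193 > 80.1, the predator can invade and persist.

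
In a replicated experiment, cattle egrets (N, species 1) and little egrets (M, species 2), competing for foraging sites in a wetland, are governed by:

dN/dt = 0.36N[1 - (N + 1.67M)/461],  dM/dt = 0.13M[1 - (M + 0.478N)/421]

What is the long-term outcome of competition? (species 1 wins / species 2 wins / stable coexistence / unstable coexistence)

species 2 excludes species 1

Compare the nullcline intercepts: K1/α12 = 461/1.67 = 276 < K2 = 421; K2/α21 = 421/0.478 = 881 > K1 = 461.
Since the inequalities point opposite ways, species 2 can invade but species 1 cannot.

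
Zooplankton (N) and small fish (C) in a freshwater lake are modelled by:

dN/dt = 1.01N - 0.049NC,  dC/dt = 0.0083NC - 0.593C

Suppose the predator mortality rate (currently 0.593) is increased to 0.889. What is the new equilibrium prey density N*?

At the interior fixed point, setting dC/dt = 0 with C > 0 fixes N* = (predator death rate)/(NC coefficient) — independent of the other coefficients.
With the change, N* = 0.889/0.0083 = 107; it rises from 71.4.

N* ≈ 107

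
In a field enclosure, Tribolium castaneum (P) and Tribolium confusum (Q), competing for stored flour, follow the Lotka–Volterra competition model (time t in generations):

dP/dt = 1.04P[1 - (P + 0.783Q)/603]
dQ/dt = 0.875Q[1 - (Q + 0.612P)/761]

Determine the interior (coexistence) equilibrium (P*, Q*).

P* ≈ 13.7, Q* ≈ 753

Setting both brackets to zero gives the nullclines P + 0.783Q = 603 and 0.612P + Q = 761.
Substituting Q = 761 - 0.612P into the first: P(1 - 0.783·0.612) = 603 - 0.783·761.
So P* = 7.14/0.521 = 13.7, and then Q* = 761 - 0.612·13.7 = 753.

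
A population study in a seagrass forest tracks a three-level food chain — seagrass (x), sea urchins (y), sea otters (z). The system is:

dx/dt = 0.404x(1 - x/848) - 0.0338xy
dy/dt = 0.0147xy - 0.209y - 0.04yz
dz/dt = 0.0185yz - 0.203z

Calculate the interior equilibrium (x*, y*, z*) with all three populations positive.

x* ≈ 69.5, y* ≈ 11, z* ≈ 20.3

From dz/dt = 0: 0.0185y* = 0.203, so y* = 11.
From dx/dt = 0: 0.404(1 - x*/848) = 0.0338·11, giving x* = 848·(1 - 0.918) = 69.5.
From dy/dt = 0: 0.0147·69.5 - 0.209 = 0.04z*, so z* = 0.813/0.04 = 20.3.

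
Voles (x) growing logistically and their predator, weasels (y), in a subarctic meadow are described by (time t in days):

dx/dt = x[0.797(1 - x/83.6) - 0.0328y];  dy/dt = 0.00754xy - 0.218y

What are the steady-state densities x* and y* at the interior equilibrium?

x* ≈ 28.9, y* ≈ 15.9

From dy/dt = 0 with y > 0: 0.00754x* = 0.218, so x* = 28.9.
Substitute into dx/dt = 0: 0.797(1 - 28.9/83.6) = 0.0328y*.
The bracket is 0.654, giving y* = 0.521/0.0328 = 15.9.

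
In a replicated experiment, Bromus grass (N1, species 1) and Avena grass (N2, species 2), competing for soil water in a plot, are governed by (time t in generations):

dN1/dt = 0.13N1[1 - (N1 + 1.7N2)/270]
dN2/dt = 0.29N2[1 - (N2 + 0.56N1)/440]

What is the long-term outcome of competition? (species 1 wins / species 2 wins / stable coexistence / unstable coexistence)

Compare the nullcline intercepts: K1/α12 = 270/1.7 = 159 < K2 = 440; K2/α21 = 440/0.56 = 786 > K1 = 270.
Since the inequalities point opposite ways, species 2 can invade but species 1 cannot.

species 2 excludes species 1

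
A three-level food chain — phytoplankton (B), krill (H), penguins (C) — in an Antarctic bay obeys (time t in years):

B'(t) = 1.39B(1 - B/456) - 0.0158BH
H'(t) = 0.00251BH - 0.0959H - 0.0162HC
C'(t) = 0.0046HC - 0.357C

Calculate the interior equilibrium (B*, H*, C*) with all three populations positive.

B* ≈ 53.7, H* ≈ 77.6, C* ≈ 2.41

From dC/dt = 0: 0.0046H* = 0.357, so H* = 77.6.
From dB/dt = 0: 1.39(1 - B*/456) = 0.0158·77.6, giving B* = 456·(1 - 0.882) = 53.7.
From dH/dt = 0: 0.00251·53.7 - 0.0959 = 0.0162C*, so C* = 0.039/0.0162 = 2.41.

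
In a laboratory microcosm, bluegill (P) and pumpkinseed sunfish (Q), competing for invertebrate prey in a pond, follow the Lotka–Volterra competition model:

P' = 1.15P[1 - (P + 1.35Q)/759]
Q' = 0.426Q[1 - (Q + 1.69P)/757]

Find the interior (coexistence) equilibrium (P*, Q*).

P* ≈ 205, Q* ≈ 410

Setting both brackets to zero gives the nullclines P + 1.35Q = 759 and 1.69P + Q = 757.
Substituting Q = 757 - 1.69P into the first: P(1 - 1.35·1.69) = 759 - 1.35·757.
So P* = -263/-1.28 = 205, and then Q* = 757 - 1.69·205 = 410.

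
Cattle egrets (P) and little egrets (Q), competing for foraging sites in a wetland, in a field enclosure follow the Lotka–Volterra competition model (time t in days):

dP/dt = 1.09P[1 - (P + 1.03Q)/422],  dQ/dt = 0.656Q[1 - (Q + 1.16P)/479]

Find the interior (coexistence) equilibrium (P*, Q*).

P* ≈ 366, Q* ≈ 54

Setting both brackets to zero gives the nullclines P + 1.03Q = 422 and 1.16P + Q = 479.
Substituting Q = 479 - 1.16P into the first: P(1 - 1.03·1.16) = 422 - 1.03·479.
So P* = -71.4/-0.195 = 366, and then Q* = 479 - 1.16·366 = 54.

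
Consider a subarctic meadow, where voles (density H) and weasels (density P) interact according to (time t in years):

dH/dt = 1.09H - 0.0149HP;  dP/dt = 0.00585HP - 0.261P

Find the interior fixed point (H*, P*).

H* ≈ 44.6, P* ≈ 73.2

Set dP/dt = 0 with P > 0: 0.00585H - 0.261 = 0, so H* = 0.261/0.00585 = 44.6.
Set dH/dt = 0 with H > 0: 1.09 - 0.0149P = 0, so P* = 1.09/0.0149 = 73.2.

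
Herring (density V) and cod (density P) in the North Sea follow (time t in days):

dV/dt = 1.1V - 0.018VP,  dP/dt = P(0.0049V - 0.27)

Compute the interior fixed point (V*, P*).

Set dP/dt = 0 with P > 0: 0.0049V - 0.27 = 0, so V* = 0.27/0.0049 = 55.1.
Set dV/dt = 0 with V > 0: 1.1 - 0.018P = 0, so P* = 1.1/0.018 = 61.1.

V* ≈ 55.1, P* ≈ 61.1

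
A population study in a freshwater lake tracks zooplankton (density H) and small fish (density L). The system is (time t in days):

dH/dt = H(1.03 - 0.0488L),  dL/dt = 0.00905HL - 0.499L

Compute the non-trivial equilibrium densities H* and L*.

Set dL/dt = 0 with L > 0: 0.00905H - 0.499 = 0, so H* = 0.499/0.00905 = 55.1.
Set dH/dt = 0 with H > 0: 1.03 - 0.0488L = 0, so L* = 1.03/0.0488 = 21.1.

H* ≈ 55.1, L* ≈ 21.1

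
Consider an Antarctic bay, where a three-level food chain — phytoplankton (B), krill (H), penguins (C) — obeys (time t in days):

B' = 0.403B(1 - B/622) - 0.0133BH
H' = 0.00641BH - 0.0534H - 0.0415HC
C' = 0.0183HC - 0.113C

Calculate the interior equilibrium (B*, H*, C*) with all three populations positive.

From dC/dt = 0: 0.0183H* = 0.113, so H* = 6.17.
From dB/dt = 0: 0.403(1 - B*/622) = 0.0133·6.17, giving B* = 622·(1 - 0.204) = 495.
From dH/dt = 0: 0.00641·495 - 0.0534 = 0.0415C*, so C* = 3.12/0.0415 = 75.2.

B* ≈ 495, H* ≈ 6.17, C* ≈ 75.2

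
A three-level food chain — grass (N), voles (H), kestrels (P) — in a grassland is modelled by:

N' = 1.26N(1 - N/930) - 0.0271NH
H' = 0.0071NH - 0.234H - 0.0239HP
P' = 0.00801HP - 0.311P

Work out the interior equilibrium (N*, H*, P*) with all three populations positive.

N* ≈ 153, H* ≈ 38.8, P* ≈ 35.8

From dP/dt = 0: 0.00801H* = 0.311, so H* = 38.8.
From dN/dt = 0: 1.26(1 - N*/930) = 0.0271·38.8, giving N* = 930·(1 - 0.835) = 153.
From dH/dt = 0: 0.0071·153 - 0.234 = 0.0239P*, so P* = 0.855/0.0239 = 35.8.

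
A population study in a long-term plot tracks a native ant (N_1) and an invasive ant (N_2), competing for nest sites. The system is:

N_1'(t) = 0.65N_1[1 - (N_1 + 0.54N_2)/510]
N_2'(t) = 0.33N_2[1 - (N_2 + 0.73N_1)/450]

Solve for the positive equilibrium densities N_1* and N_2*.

Setting both brackets to zero gives the nullclines N_1 + 0.54N_2 = 510 and 0.73N_1 + N_2 = 450.
Substituting N_2 = 450 - 0.73N_1 into the first: N_1(1 - 0.54·0.73) = 510 - 0.54·450.
So N_1* = 267/0.606 = 441, and then N_2* = 450 - 0.73·441 = 128.

N_1* ≈ 441, N_2* ≈ 128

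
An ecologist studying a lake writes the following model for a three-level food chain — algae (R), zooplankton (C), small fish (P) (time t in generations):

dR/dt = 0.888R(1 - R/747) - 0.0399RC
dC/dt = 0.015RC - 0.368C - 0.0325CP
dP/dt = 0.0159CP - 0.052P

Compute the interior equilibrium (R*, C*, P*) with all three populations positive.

R* ≈ 637, C* ≈ 3.27, P* ≈ 283

From dP/dt = 0: 0.0159C* = 0.052, so C* = 3.27.
From dR/dt = 0: 0.888(1 - R*/747) = 0.0399·3.27, giving R* = 747·(1 - 0.147) = 637.
From dC/dt = 0: 0.015·637 - 0.368 = 0.0325P*, so P* = 9.19/0.0325 = 283.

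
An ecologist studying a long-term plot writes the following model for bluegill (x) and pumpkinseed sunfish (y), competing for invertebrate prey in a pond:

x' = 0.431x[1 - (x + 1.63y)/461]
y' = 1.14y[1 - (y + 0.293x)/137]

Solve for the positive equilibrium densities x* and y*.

x* ≈ 455, y* ≈ 3.69

Setting both brackets to zero gives the nullclines x + 1.63y = 461 and 0.293x + y = 137.
Substituting y = 137 - 0.293x into the first: x(1 - 1.63·0.293) = 461 - 1.63·137.
So x* = 238/0.522 = 455, and then y* = 137 - 0.293·455 = 3.69.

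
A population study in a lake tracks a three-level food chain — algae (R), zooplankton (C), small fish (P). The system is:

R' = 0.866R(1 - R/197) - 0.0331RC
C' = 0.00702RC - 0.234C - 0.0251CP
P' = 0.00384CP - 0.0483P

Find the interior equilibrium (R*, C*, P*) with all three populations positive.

R* ≈ 102, C* ≈ 12.6, P* ≈ 19.3

From dP/dt = 0: 0.00384C* = 0.0483, so C* = 12.6.
From dR/dt = 0: 0.866(1 - R*/197) = 0.0331·12.6, giving R* = 197·(1 - 0.481) = 102.
From dC/dt = 0: 0.00702·102 - 0.234 = 0.0251P*, so P* = 0.484/0.0251 = 19.3.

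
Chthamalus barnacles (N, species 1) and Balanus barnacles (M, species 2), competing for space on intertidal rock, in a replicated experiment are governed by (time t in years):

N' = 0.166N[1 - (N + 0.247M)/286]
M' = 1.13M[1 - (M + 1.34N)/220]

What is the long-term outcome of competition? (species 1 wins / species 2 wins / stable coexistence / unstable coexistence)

Compare the nullcline intercepts: K1/α12 = 286/0.247 = 1160 > K2 = 220; K2/α21 = 220/1.34 = 164 < K1 = 286.
Since the inequalities point opposite ways, species 1 can invade but species 2 cannot.

species 1 excludes species 2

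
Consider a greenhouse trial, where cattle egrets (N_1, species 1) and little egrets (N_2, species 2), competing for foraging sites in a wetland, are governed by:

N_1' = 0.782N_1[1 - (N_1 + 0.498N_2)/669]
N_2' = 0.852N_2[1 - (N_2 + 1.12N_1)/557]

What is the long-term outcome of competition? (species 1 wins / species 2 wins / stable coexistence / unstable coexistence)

Compare the nullcline intercepts: K1/α12 = 669/0.498 = 1340 > K2 = 557; K2/α21 = 557/1.12 = 497 < K1 = 669.
Since the inequalities point opposite ways, species 1 can invade but species 2 cannot.

species 1 excludes species 2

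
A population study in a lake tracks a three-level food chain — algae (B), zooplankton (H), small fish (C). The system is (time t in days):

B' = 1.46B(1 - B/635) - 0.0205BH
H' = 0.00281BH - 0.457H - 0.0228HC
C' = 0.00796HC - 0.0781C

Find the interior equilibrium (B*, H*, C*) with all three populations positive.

From dC/dt = 0: 0.00796H* = 0.0781, so H* = 9.81.
From dB/dt = 0: 1.46(1 - B*/635) = 0.0205·9.81, giving B* = 635·(1 - 0.138) = 548.
From dH/dt = 0: 0.00281·548 - 0.457 = 0.0228C*, so C* = 1.08/0.0228 = 47.4.

B* ≈ 548, H* ≈ 9.81, C* ≈ 47.4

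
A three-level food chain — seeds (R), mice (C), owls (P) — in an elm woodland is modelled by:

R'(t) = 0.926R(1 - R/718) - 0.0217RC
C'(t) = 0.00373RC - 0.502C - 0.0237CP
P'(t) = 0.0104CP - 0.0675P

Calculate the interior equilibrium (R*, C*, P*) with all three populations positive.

R* ≈ 609, C* ≈ 6.49, P* ≈ 74.6

From dP/dt = 0: 0.0104C* = 0.0675, so C* = 6.49.
From dR/dt = 0: 0.926(1 - R*/718) = 0.0217·6.49, giving R* = 718·(1 - 0.152) = 609.
From dC/dt = 0: 0.00373·609 - 0.502 = 0.0237P*, so P* = 1.77/0.0237 = 74.6.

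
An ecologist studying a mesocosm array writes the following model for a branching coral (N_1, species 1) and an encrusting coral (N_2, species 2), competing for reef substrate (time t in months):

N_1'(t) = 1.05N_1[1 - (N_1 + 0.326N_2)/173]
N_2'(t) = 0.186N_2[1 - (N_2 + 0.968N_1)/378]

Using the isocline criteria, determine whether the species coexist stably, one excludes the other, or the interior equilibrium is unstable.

Compare the nullcline intercepts: K1/α12 = 173/0.326 = 531 > K2 = 378; K2/α21 = 378/0.968 = 390 > K1 = 173.
Since both inequalities hold, each species can invade when rare, so the interior equilibrium is stable.

stable coexistence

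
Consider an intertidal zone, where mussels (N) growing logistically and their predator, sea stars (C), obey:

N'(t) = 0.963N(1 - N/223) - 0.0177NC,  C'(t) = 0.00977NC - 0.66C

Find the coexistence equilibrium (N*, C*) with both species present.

N* ≈ 67.6, C* ≈ 37.9

From dC/dt = 0 with C > 0: 0.00977N* = 0.66, so N* = 67.6.
Substitute into dN/dt = 0: 0.963(1 - 67.6/223) = 0.0177C*.
The bracket is 0.697, giving C* = 0.671/0.0177 = 37.9.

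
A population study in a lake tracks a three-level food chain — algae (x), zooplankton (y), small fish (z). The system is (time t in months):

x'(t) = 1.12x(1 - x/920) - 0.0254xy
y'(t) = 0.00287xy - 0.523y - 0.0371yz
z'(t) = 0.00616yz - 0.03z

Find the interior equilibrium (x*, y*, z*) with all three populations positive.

x* ≈ 818, y* ≈ 4.87, z* ≈ 49.2

From dz/dt = 0: 0.00616y* = 0.03, so y* = 4.87.
From dx/dt = 0: 1.12(1 - x*/920) = 0.0254·4.87, giving x* = 920·(1 - 0.11) = 818.
From dy/dt = 0: 0.00287·818 - 0.523 = 0.0371z*, so z* = 1.83/0.0371 = 49.2.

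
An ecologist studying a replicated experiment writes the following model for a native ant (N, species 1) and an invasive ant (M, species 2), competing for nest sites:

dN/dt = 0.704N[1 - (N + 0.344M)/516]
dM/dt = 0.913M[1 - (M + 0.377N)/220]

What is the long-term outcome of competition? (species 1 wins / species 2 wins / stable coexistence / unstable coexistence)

Compare the nullcline intercepts: K1/α12 = 516/0.344 = 1500 > K2 = 220; K2/α21 = 220/0.377 = 584 > K1 = 516.
Since both inequalities hold, each species can invade when rare, so the interior equilibrium is stable.

stable coexistence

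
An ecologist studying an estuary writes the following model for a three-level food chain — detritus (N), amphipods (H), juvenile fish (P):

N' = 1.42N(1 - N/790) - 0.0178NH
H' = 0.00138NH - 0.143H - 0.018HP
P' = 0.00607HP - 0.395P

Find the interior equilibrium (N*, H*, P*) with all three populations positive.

From dP/dt = 0: 0.00607H* = 0.395, so H* = 65.1.
From dN/dt = 0: 1.42(1 - N*/790) = 0.0178·65.1, giving N* = 790·(1 - 0.816) = 146.
From dH/dt = 0: 0.00138·146 - 0.143 = 0.018P*, so P* = 0.0579/0.018 = 3.22.

N* ≈ 146, H* ≈ 65.1, P* ≈ 3.22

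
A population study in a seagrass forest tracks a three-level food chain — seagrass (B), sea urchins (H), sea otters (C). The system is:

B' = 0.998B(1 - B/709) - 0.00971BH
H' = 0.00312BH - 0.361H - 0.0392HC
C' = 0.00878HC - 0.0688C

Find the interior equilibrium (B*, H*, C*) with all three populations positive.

From dC/dt = 0: 0.00878H* = 0.0688, so H* = 7.84.
From dB/dt = 0: 0.998(1 - B*/709) = 0.00971·7.84, giving B* = 709·(1 - 0.0762) = 655.
From dH/dt = 0: 0.00312·655 - 0.361 = 0.0392C*, so C* = 1.68/0.0392 = 42.9.

B* ≈ 655, H* ≈ 7.84, C* ≈ 42.9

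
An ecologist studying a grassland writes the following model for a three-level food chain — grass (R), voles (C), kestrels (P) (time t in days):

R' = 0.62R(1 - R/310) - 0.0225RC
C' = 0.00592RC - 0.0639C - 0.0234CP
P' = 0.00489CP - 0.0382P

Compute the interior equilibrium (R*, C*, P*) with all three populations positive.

R* ≈ 222, C* ≈ 7.81, P* ≈ 53.5

From dP/dt = 0: 0.00489C* = 0.0382, so C* = 7.81.
From dR/dt = 0: 0.62(1 - R*/310) = 0.0225·7.81, giving R* = 310·(1 - 0.283) = 222.
From dC/dt = 0: 0.00592·222 - 0.0639 = 0.0234P*, so P* = 1.25/0.0234 = 53.5.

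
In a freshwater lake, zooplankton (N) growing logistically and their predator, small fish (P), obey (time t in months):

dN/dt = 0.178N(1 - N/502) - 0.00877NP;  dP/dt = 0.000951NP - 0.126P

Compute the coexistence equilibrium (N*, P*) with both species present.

From dP/dt = 0 with P > 0: 0.000951N* = 0.126, so N* = 132.
Substitute into dN/dt = 0: 0.178(1 - 132/502) = 0.00877P*.
The bracket is 0.736, giving P* = 0.131/0.00877 = 14.9.

N* ≈ 132, P* ≈ 14.9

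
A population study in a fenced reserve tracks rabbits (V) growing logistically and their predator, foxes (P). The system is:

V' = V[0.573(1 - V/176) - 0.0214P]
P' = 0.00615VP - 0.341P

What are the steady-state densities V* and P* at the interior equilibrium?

V* ≈ 55.4, P* ≈ 18.3

From dP/dt = 0 with P > 0: 0.00615V* = 0.341, so V* = 55.4.
Substitute into dV/dt = 0: 0.573(1 - 55.4/176) = 0.0214P*.
The bracket is 0.685, giving P* = 0.392/0.0214 = 18.3.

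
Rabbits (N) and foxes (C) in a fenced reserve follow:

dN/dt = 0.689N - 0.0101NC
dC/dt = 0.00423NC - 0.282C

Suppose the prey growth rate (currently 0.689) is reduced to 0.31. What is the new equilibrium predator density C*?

At the interior fixed point, setting dN/dt = 0 with N > 0 fixes C* = (prey growth rate)/(NC coefficient) — independent of the other coefficients.
With the change, C* = 0.31/0.0101 = 30.7; it falls from 68.2.

C* ≈ 30.7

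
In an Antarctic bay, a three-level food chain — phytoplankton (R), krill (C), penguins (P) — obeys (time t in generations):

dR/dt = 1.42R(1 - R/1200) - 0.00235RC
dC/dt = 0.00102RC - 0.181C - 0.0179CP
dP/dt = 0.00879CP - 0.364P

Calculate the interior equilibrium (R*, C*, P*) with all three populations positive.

From dP/dt = 0: 0.00879C* = 0.364, so C* = 41.4.
From dR/dt = 0: 1.42(1 - R*/1200) = 0.00235·41.4, giving R* = 1200·(1 - 0.0685) = 1120.
From dC/dt = 0: 0.00102·1120 - 0.181 = 0.0179P*, so P* = 0.959/0.0179 = 53.6.

R* ≈ 1120, C* ≈ 41.4, P* ≈ 53.6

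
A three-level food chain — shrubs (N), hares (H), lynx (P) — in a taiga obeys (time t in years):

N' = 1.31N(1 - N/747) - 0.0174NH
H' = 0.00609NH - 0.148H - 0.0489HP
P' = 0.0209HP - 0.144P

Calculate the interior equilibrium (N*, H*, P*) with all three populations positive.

N* ≈ 679, H* ≈ 6.89, P* ≈ 81.5

From dP/dt = 0: 0.0209H* = 0.144, so H* = 6.89.
From dN/dt = 0: 1.31(1 - N*/747) = 0.0174·6.89, giving N* = 747·(1 - 0.0915) = 679.
From dH/dt = 0: 0.00609·679 - 0.148 = 0.0489P*, so P* = 3.98/0.0489 = 81.5.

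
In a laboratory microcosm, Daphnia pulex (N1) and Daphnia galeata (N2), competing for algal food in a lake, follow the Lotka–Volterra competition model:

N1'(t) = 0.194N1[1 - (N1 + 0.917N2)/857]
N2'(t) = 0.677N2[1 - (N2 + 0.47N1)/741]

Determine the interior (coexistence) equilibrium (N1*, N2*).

Setting both brackets to zero gives the nullclines N1 + 0.917N2 = 857 and 0.47N1 + N2 = 741.
Substituting N2 = 741 - 0.47N1 into the first: N1(1 - 0.917·0.47) = 857 - 0.917·741.
So N1* = 178/0.569 = 312, and then N2* = 741 - 0.47·312 = 594.

N1* ≈ 312, N2* ≈ 594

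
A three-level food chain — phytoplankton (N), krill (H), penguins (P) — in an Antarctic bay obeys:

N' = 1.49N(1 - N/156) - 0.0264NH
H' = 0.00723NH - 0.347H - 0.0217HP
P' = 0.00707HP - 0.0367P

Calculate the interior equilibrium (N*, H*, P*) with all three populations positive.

N* ≈ 142, H* ≈ 5.19, P* ≈ 31.2

From dP/dt = 0: 0.00707H* = 0.0367, so H* = 5.19.
From dN/dt = 0: 1.49(1 - N*/156) = 0.0264·5.19, giving N* = 156·(1 - 0.092) = 142.
From dH/dt = 0: 0.00723·142 - 0.347 = 0.0217P*, so P* = 0.677/0.0217 = 31.2.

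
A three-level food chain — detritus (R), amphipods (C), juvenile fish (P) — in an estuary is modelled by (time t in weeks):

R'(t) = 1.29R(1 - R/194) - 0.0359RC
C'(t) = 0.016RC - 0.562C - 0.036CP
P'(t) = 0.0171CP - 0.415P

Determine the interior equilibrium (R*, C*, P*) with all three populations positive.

From dP/dt = 0: 0.0171C* = 0.415, so C* = 24.3.
From dR/dt = 0: 1.29(1 - R*/194) = 0.0359·24.3, giving R* = 194·(1 - 0.675) = 63.
From dC/dt = 0: 0.016·63 - 0.562 = 0.036P*, so P* = 0.446/0.036 = 12.4.

R* ≈ 63, C* ≈ 24.3, P* ≈ 12.4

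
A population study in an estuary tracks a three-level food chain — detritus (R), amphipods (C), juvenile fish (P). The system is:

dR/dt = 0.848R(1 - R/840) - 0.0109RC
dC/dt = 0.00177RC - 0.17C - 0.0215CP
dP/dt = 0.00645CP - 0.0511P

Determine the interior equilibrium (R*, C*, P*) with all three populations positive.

From dP/dt = 0: 0.00645C* = 0.0511, so C* = 7.92.
From dR/dt = 0: 0.848(1 - R*/840) = 0.0109·7.92, giving R* = 840·(1 - 0.102) = 754.
From dC/dt = 0: 0.00177·754 - 0.17 = 0.0215P*, so P* = 1.17/0.0215 = 54.2.

R* ≈ 754, C* ≈ 7.92, P* ≈ 54.2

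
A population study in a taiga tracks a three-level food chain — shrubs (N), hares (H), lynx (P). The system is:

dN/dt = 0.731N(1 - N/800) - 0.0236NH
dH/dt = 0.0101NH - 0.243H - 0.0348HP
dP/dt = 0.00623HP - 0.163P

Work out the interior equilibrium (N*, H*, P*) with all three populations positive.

From dP/dt = 0: 0.00623H* = 0.163, so H* = 26.2.
From dN/dt = 0: 0.731(1 - N*/800) = 0.0236·26.2, giving N* = 800·(1 - 0.845) = 124.
From dH/dt = 0: 0.0101·124 - 0.243 = 0.0348P*, so P* = 1.01/0.0348 = 29.1.

N* ≈ 124, H* ≈ 26.2, P* ≈ 29.1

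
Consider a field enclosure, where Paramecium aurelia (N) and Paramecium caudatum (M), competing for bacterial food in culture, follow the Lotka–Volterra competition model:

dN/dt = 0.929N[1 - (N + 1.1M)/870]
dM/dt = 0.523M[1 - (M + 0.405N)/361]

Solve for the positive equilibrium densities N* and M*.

N* ≈ 853, M* ≈ 15.6

Setting both brackets to zero gives the nullclines N + 1.1M = 870 and 0.405N + M = 361.
Substituting M = 361 - 0.405N into the first: N(1 - 1.1·0.405) = 870 - 1.1·361.
So N* = 473/0.554 = 853, and then M* = 361 - 0.405·853 = 15.6.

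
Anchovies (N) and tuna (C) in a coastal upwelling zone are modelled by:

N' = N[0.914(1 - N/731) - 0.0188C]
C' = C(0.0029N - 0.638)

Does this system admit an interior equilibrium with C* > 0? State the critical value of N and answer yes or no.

Threshold N = 220; K > 220, so yes, the predator persists.

The predator equation gives dC/dt > 0 only when N > 0.638/0.0029 = 220.
Without the predator, N → K = 731. Since 731 > 220, the predator can invade and persist.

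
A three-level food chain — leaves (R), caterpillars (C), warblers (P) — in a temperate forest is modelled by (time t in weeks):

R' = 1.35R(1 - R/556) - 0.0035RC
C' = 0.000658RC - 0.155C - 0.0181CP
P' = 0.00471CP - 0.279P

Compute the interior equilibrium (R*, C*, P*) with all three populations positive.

R* ≈ 471, C* ≈ 59.2, P* ≈ 8.54

From dP/dt = 0: 0.00471C* = 0.279, so C* = 59.2.
From dR/dt = 0: 1.35(1 - R*/556) = 0.0035·59.2, giving R* = 556·(1 - 0.154) = 471.
From dC/dt = 0: 0.000658·471 - 0.155 = 0.0181P*, so P* = 0.155/0.0181 = 8.54.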